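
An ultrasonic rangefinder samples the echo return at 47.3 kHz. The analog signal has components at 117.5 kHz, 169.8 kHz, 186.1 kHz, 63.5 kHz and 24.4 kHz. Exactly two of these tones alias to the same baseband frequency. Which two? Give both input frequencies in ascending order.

fs/2 = 23.65 kHz.
117.5 kHz mod fs = 22.9 kHz.
22.9 kHz ≤ fs/2 = 23.65 kHz, appears at 22.9 kHz.
169.8 kHz mod fs = 27.9 kHz.
27.9 kHz > fs/2 = 23.65 kHz, folds to fs − 27.9 kHz = 19.4 kHz.
186.1 kHz mod fs = 44.2 kHz.
44.2 kHz > fs/2 = 23.65 kHz, folds to fs − 44.2 kHz = 3.1 kHz.
63.5 kHz mod fs = 16.2 kHz.
16.2 kHz ≤ fs/2 = 23.65 kHz, appears at 16.2 kHz.
24.4 kHz > fs/2 = 23.65 kHz, folds to fs − 24.4 kHz = 22.9 kHz.
24.4 kHz and 117.5 kHz both map to 22.9 kHz.

24.4 kHz, 117.5 kHz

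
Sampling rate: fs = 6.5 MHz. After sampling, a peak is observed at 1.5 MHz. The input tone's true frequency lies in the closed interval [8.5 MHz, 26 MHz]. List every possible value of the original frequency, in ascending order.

11.5 MHz, 14.5 MHz, 18 MHz, 21 MHz, 24.5 MHz

Frequencies that alias to 1.5 MHz are k·fs ± 1.5 MHz for integer k ≥ 0.
k=0: 1.5 MHz.
k=1: 5 MHz, 8 MHz.
k=2: 11.5 MHz, 14.5 MHz.
k=3: 18 MHz, 21 MHz.
k=4: 24.5 MHz, 27.5 MHz.
k=5: 31 MHz, 34 MHz.
Within [8.5 MHz, 26 MHz]: 11.5 MHz, 14.5 MHz, 18 MHz, 21 MHz, 24.5 MHz.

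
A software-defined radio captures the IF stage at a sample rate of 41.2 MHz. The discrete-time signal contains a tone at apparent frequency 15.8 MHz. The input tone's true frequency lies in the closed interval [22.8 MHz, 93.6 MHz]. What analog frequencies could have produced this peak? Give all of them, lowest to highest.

Frequencies that alias to 15.8 MHz are k·fs ± 15.8 MHz for integer k ≥ 0.
k=0: 15.8 MHz.
k=1: 25.4 MHz, 57 MHz.
k=2: 66.6 MHz, 98.2 MHz.
k=3: 107.8 MHz, 139.4 MHz.
Within [22.8 MHz, 93.6 MHz]: 25.4 MHz, 57 MHz, 66.6 MHz.

25.4 MHz, 57 MHz, 66.6 MHz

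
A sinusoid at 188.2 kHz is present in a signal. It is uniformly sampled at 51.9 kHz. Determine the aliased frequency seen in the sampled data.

19.4 kHz

188.2 kHz mod fs = 32.5 kHz.
32.5 kHz > fs/2 = 25.95 kHz, folds to fs − 32.5 kHz = 19.4 kHz.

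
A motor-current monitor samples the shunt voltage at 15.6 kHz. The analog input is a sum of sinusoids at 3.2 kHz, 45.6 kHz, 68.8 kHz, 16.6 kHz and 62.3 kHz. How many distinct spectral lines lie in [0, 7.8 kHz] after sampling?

fs/2 = 7.8 kHz.
3.2 kHz ≤ fs/2 = 7.8 kHz, passes unchanged.
45.6 kHz mod fs = 14.4 kHz.
14.4 kHz > fs/2 = 7.8 kHz, folds to fs − 14.4 kHz = 1.2 kHz.
68.8 kHz mod fs = 6.4 kHz.
6.4 kHz ≤ fs/2 = 7.8 kHz, appears at 6.4 kHz.
16.6 kHz mod fs = 1 kHz.
1 kHz ≤ fs/2 = 7.8 kHz, appears at 1 kHz.
62.3 kHz mod fs = 15.5 kHz.
15.5 kHz > fs/2 = 7.8 kHz, folds to fs − 15.5 kHz = 0.1 kHz.
Distinct values: {0.1 kHz, 1 kHz, 1.2 kHz, 3.2 kHz, 6.4 kHz} → 5.

5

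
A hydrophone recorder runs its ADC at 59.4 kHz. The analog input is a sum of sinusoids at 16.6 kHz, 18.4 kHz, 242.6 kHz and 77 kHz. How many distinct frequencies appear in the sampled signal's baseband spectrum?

4

fs/2 = 29.7 kHz.
16.6 kHz ≤ fs/2 = 29.7 kHz, passes unchanged.
18.4 kHz ≤ fs/2 = 29.7 kHz, passes unchanged.
242.6 kHz mod fs = 5 kHz.
5 kHz ≤ fs/2 = 29.7 kHz, appears at 5 kHz.
77 kHz mod fs = 17.6 kHz.
17.6 kHz ≤ fs/2 = 29.7 kHz, appears at 17.6 kHz.
Distinct values: {5 kHz, 16.6 kHz, 17.6 kHz, 18.4 kHz} → 4.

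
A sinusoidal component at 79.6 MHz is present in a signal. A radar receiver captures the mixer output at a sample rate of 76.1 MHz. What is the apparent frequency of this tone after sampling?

79.6 MHz mod fs = 3.5 MHz.
3.5 MHz ≤ fs/2 = 38.05 MHz, appears at 3.5 MHz.

3.5 MHz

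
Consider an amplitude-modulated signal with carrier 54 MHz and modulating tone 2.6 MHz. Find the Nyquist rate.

AM sidebands sit at fc ± fm = 51.4 MHz and 56.6 MHz.
Highest-frequency component: 56.6 MHz.
Nyquist rate = 2 × 56.6 MHz = 113.2 MHz.

113.2 MHz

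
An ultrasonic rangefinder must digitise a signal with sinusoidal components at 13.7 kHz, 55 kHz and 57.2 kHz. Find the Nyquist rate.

114.4 kHz

Highest-frequency component: 57.2 kHz.
Nyquist rate = 2 × 57.2 kHz = 114.4 kHz.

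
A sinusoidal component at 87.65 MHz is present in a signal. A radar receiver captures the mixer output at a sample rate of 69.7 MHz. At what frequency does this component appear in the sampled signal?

87.65 MHz mod fs = 17.95 MHz.
17.95 MHz ≤ fs/2 = 34.85 MHz, appears at 17.95 MHz.

17.95 MHz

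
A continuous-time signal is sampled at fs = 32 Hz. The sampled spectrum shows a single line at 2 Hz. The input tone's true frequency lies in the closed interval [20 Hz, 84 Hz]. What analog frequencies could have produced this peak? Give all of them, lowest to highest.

30 Hz, 34 Hz, 62 Hz, 66 Hz

Frequencies that alias to 2 Hz are k·fs ± 2 Hz for integer k ≥ 0.
k=0: 2 Hz.
k=1: 30 Hz, 34 Hz.
k=2: 62 Hz, 66 Hz.
k=3: 94 Hz, 98 Hz.
Within [20 Hz, 84 Hz]: 30 Hz, 34 Hz, 62 Hz, 66 Hz.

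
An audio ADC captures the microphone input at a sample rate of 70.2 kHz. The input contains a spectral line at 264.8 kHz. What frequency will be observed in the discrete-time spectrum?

264.8 kHz mod fs = 54.2 kHz.
54.2 kHz > fs/2 = 35.1 kHz, folds to fs − 54.2 kHz = 16 kHz.

16 kHz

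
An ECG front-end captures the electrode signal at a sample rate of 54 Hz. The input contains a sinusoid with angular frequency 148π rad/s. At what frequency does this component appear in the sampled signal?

20 Hz

ω = 148π rad/s → f = ω/(2π) = 74 Hz.
74 Hz mod fs = 20 Hz.
20 Hz ≤ fs/2 = 27 Hz, appears at 20 Hz.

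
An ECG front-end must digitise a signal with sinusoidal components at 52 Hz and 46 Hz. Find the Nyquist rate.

Highest-frequency component: 52 Hz.
Nyquist rate = 2 × 52 Hz = 104 Hz.

104 Hz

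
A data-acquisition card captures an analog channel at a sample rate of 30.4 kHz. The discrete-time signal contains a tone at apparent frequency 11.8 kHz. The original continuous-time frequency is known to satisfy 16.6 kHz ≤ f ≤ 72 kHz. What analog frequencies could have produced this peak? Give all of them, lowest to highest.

Frequencies that alias to 11.8 kHz are k·fs ± 11.8 kHz for integer k ≥ 0.
k=0: 11.8 kHz.
k=1: 18.6 kHz, 42.2 kHz.
k=2: 49 kHz, 72.6 kHz.
k=3: 79.4 kHz, 103 kHz.
Within [16.6 kHz, 72 kHz]: 18.6 kHz, 42.2 kHz, 49 kHz.

18.6 kHz, 42.2 kHz, 49 kHz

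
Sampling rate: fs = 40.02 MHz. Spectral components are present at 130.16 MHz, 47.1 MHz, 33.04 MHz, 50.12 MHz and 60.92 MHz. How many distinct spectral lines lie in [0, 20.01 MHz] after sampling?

fs/2 = 20.01 MHz.
130.16 MHz mod fs = 10.1 MHz.
10.1 MHz ≤ fs/2 = 20.01 MHz, appears at 10.1 MHz.
47.1 MHz mod fs = 7.08 MHz.
7.08 MHz ≤ fs/2 = 20.01 MHz, appears at 7.08 MHz.
33.04 MHz > fs/2 = 20.01 MHz, folds to fs − 33.04 MHz = 6.98 MHz.
50.12 MHz mod fs = 10.1 MHz.
10.1 MHz ≤ fs/2 = 20.01 MHz, appears at 10.1 MHz.
60.92 MHz mod fs = 20.9 MHz.
20.9 MHz > fs/2 = 20.01 MHz, folds to fs − 20.9 MHz = 19.12 MHz.
Distinct values: {6.98 MHz, 7.08 MHz, 10.1 MHz, 19.12 MHz} → 4.

4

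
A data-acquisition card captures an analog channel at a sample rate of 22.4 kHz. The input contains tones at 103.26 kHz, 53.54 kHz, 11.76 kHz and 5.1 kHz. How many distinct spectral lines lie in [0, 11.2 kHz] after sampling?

fs/2 = 11.2 kHz.
103.26 kHz mod fs = 13.66 kHz.
13.66 kHz > fs/2 = 11.2 kHz, folds to fs − 13.66 kHz = 8.74 kHz.
53.54 kHz mod fs = 8.74 kHz.
8.74 kHz ≤ fs/2 = 11.2 kHz, appears at 8.74 kHz.
11.76 kHz > fs/2 = 11.2 kHz, folds to fs − 11.76 kHz = 10.64 kHz.
5.1 kHz ≤ fs/2 = 11.2 kHz, passes unchanged.
Distinct values: {5.1 kHz, 8.74 kHz, 10.64 kHz} → 3.

3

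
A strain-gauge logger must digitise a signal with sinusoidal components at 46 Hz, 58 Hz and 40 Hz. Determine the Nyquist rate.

Highest-frequency component: 58 Hz.
Nyquist rate = 2 × 58 Hz = 116 Hz.

116 Hz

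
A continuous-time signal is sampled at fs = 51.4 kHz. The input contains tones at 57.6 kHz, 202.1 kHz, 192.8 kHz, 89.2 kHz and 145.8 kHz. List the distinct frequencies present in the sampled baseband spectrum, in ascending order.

fs/2 = 25.7 kHz.
57.6 kHz mod fs = 6.2 kHz.
6.2 kHz ≤ fs/2 = 25.7 kHz, appears at 6.2 kHz.
202.1 kHz mod fs = 47.9 kHz.
47.9 kHz > fs/2 = 25.7 kHz, folds to fs − 47.9 kHz = 3.5 kHz.
192.8 kHz mod fs = 38.6 kHz.
38.6 kHz > fs/2 = 25.7 kHz, folds to fs − 38.6 kHz = 12.8 kHz.
89.2 kHz mod fs = 37.8 kHz.
37.8 kHz > fs/2 = 25.7 kHz, folds to fs − 37.8 kHz = 13.6 kHz.
145.8 kHz mod fs = 43 kHz.
43 kHz > fs/2 = 25.7 kHz, folds to fs − 43 kHz = 8.4 kHz.
Distinct values: {3.5 kHz, 6.2 kHz, 8.4 kHz, 12.8 kHz, 13.6 kHz}.

3.5 kHz, 6.2 kHz, 8.4 kHz, 12.8 kHz, 13.6 kHz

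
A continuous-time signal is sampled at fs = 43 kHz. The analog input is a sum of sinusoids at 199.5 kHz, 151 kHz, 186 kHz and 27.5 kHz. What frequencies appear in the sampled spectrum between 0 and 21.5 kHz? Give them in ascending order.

fs/2 = 21.5 kHz.
199.5 kHz mod fs = 27.5 kHz.
27.5 kHz > fs/2 = 21.5 kHz, folds to fs − 27.5 kHz = 15.5 kHz.
151 kHz mod fs = 22 kHz.
22 kHz > fs/2 = 21.5 kHz, folds to fs − 22 kHz = 21 kHz.
186 kHz mod fs = 14 kHz.
14 kHz ≤ fs/2 = 21.5 kHz, appears at 14 kHz.
27.5 kHz > fs/2 = 21.5 kHz, folds to fs − 27.5 kHz = 15.5 kHz.
Distinct values: {14 kHz, 15.5 kHz, 21 kHz}.

14 kHz, 15.5 kHz, 21 kHz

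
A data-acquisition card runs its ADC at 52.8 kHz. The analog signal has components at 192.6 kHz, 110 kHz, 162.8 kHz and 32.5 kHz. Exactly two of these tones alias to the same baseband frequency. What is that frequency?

4.4 kHz

fs/2 = 26.4 kHz.
192.6 kHz mod fs = 34.2 kHz.
34.2 kHz > fs/2 = 26.4 kHz, folds to fs − 34.2 kHz = 18.6 kHz.
110 kHz mod fs = 4.4 kHz.
4.4 kHz ≤ fs/2 = 26.4 kHz, appears at 4.4 kHz.
162.8 kHz mod fs = 4.4 kHz.
4.4 kHz ≤ fs/2 = 26.4 kHz, appears at 4.4 kHz.
32.5 kHz > fs/2 = 26.4 kHz, folds to fs − 32.5 kHz = 20.3 kHz.
110 kHz and 162.8 kHz both map to 4.4 kHz.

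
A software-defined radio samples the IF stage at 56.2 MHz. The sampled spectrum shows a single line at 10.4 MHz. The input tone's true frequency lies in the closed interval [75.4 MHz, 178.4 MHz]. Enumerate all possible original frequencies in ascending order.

Frequencies that alias to 10.4 MHz are k·fs ± 10.4 MHz for integer k ≥ 0.
k=0: 10.4 MHz.
k=1: 45.8 MHz, 66.6 MHz.
k=2: 102 MHz, 122.8 MHz.
k=3: 158.2 MHz, 179 MHz.
k=4: 214.4 MHz, 235.2 MHz.
Within [75.4 MHz, 178.4 MHz]: 102 MHz, 122.8 MHz, 158.2 MHz.

102 MHz, 122.8 MHz, 158.2 MHz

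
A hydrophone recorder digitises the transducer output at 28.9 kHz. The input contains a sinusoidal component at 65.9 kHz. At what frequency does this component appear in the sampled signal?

65.9 kHz mod fs = 8.1 kHz.
8.1 kHz ≤ fs/2 = 14.45 kHz, appears at 8.1 kHz.

8.1 kHz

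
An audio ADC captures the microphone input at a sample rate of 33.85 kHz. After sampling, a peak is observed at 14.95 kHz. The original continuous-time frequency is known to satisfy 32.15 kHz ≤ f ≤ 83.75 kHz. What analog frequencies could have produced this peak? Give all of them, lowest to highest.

48.8 kHz, 52.75 kHz, 82.65 kHz

Frequencies that alias to 14.95 kHz are k·fs ± 14.95 kHz for integer k ≥ 0.
k=0: 14.95 kHz.
k=1: 18.9 kHz, 48.8 kHz.
k=2: 52.75 kHz, 82.65 kHz.
k=3: 86.6 kHz, 116.5 kHz.
Within [32.15 kHz, 83.75 kHz]: 48.8 kHz, 52.75 kHz, 82.65 kHz.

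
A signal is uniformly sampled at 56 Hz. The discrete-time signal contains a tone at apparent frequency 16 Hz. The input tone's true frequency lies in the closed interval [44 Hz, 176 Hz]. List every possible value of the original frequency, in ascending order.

72 Hz, 96 Hz, 128 Hz, 152 Hz

Frequencies that alias to 16 Hz are k·fs ± 16 Hz for integer k ≥ 0.
k=0: 16 Hz.
k=1: 40 Hz, 72 Hz.
k=2: 96 Hz, 128 Hz.
k=3: 152 Hz, 184 Hz.
k=4: 208 Hz, 240 Hz.
Within [44 Hz, 176 Hz]: 72 Hz, 96 Hz, 128 Hz, 152 Hz.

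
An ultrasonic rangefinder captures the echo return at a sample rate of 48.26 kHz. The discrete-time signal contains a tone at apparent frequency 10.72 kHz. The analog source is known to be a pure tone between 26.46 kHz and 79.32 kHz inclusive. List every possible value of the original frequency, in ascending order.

Frequencies that alias to 10.72 kHz are k·fs ± 10.72 kHz for integer k ≥ 0.
k=0: 10.72 kHz.
k=1: 37.54 kHz, 58.98 kHz.
k=2: 85.8 kHz, 107.24 kHz.
Within [26.46 kHz, 79.32 kHz]: 37.54 kHz, 58.98 kHz.

37.54 kHz, 58.98 kHz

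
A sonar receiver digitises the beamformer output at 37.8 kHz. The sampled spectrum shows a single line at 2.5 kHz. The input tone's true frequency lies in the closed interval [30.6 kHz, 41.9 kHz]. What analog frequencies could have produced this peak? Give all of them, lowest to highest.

35.3 kHz, 40.3 kHz

Frequencies that alias to 2.5 kHz are k·fs ± 2.5 kHz for integer k ≥ 0.
k=0: 2.5 kHz.
k=1: 35.3 kHz, 40.3 kHz.
k=2: 73.1 kHz, 78.1 kHz.
Within [30.6 kHz, 41.9 kHz]: 35.3 kHz, 40.3 kHz.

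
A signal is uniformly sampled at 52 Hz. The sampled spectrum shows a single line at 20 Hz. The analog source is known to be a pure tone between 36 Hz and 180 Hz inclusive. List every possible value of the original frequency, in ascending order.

Frequencies that alias to 20 Hz are k·fs ± 20 Hz for integer k ≥ 0.
k=0: 20 Hz.
k=1: 32 Hz, 72 Hz.
k=2: 84 Hz, 124 Hz.
k=3: 136 Hz, 176 Hz.
k=4: 188 Hz, 228 Hz.
Within [36 Hz, 180 Hz]: 72 Hz, 84 Hz, 124 Hz, 136 Hz, 176 Hz.

72 Hz, 84 Hz, 124 Hz, 136 Hz, 176 Hz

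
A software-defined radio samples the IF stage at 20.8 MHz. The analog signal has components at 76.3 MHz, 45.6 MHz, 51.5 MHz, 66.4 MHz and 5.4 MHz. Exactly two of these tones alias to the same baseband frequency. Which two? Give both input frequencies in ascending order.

fs/2 = 10.4 MHz.
76.3 MHz mod fs = 13.9 MHz.
13.9 MHz > fs/2 = 10.4 MHz, folds to fs − 13.9 MHz = 6.9 MHz.
45.6 MHz mod fs = 4 MHz.
4 MHz ≤ fs/2 = 10.4 MHz, appears at 4 MHz.
51.5 MHz mod fs = 9.9 MHz.
9.9 MHz ≤ fs/2 = 10.4 MHz, appears at 9.9 MHz.
66.4 MHz mod fs = 4 MHz.
4 MHz ≤ fs/2 = 10.4 MHz, appears at 4 MHz.
5.4 MHz ≤ fs/2 = 10.4 MHz, passes unchanged.
45.6 MHz and 66.4 MHz both map to 4 MHz.

45.6 MHz, 66.4 MHz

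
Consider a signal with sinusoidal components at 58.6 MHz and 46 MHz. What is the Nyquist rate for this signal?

Highest-frequency component: 58.6 MHz.
Nyquist rate = 2 × 58.6 MHz = 117.2 MHz.

117.2 MHz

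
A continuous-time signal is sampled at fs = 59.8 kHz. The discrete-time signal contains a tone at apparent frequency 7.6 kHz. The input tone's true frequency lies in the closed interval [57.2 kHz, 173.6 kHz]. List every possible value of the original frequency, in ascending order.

Frequencies that alias to 7.6 kHz are k·fs ± 7.6 kHz for integer k ≥ 0.
k=0: 7.6 kHz.
k=1: 52.2 kHz, 67.4 kHz.
k=2: 112 kHz, 127.2 kHz.
k=3: 171.8 kHz, 187 kHz.
k=4: 231.6 kHz, 246.8 kHz.
Within [57.2 kHz, 173.6 kHz]: 67.4 kHz, 112 kHz, 127.2 kHz, 171.8 kHz.

67.4 kHz, 112 kHz, 127.2 kHz, 171.8 kHz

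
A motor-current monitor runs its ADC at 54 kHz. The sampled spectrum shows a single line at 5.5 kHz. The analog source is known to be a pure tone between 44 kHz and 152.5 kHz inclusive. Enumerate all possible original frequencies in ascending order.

48.5 kHz, 59.5 kHz, 102.5 kHz, 113.5 kHz

Frequencies that alias to 5.5 kHz are k·fs ± 5.5 kHz for integer k ≥ 0.
k=0: 5.5 kHz.
k=1: 48.5 kHz, 59.5 kHz.
k=2: 102.5 kHz, 113.5 kHz.
k=3: 156.5 kHz, 167.5 kHz.
Within [44 kHz, 152.5 kHz]: 48.5 kHz, 59.5 kHz, 102.5 kHz, 113.5 kHz.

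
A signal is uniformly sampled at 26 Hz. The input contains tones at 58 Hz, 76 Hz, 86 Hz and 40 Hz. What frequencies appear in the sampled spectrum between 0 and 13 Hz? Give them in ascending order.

fs/2 = 13 Hz.
58 Hz mod fs = 6 Hz.
6 Hz ≤ fs/2 = 13 Hz, appears at 6 Hz.
76 Hz mod fs = 24 Hz.
24 Hz > fs/2 = 13 Hz, folds to fs − 24 Hz = 2 Hz.
86 Hz mod fs = 8 Hz.
8 Hz ≤ fs/2 = 13 Hz, appears at 8 Hz.
40 Hz mod fs = 14 Hz.
14 Hz > fs/2 = 13 Hz, folds to fs − 14 Hz = 12 Hz.
Distinct values: {2 Hz, 6 Hz, 8 Hz, 12 Hz}.

2 Hz, 6 Hz, 8 Hz, 12 Hz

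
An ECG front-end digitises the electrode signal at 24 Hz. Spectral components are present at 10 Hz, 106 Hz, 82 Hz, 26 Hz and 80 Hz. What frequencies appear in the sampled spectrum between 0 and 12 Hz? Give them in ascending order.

fs/2 = 12 Hz.
10 Hz ≤ fs/2 = 12 Hz, passes unchanged.
106 Hz mod fs = 10 Hz.
10 Hz ≤ fs/2 = 12 Hz, appears at 10 Hz.
82 Hz mod fs = 10 Hz.
10 Hz ≤ fs/2 = 12 Hz, appears at 10 Hz.
26 Hz mod fs = 2 Hz.
2 Hz ≤ fs/2 = 12 Hz, appears at 2 Hz.
80 Hz mod fs = 8 Hz.
8 Hz ≤ fs/2 = 12 Hz, appears at 8 Hz.
Distinct values: {2 Hz, 8 Hz, 10 Hz}.

2 Hz, 8 Hz, 10 Hz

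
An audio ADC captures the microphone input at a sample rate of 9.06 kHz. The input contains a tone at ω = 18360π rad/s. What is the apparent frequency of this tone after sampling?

ω = 18360π rad/s → f = ω/(2π) = 9180 Hz = 9.18 kHz.
9.18 kHz mod fs = 0.12 kHz.
0.12 kHz ≤ fs/2 = 4.53 kHz, appears at 0.12 kHz.

0.12 kHz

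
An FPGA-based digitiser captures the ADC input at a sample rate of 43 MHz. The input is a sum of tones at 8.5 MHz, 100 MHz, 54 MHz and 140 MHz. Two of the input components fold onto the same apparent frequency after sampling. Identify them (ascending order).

fs/2 = 21.5 MHz.
8.5 MHz ≤ fs/2 = 21.5 MHz, passes unchanged.
100 MHz mod fs = 14 MHz.
14 MHz ≤ fs/2 = 21.5 MHz, appears at 14 MHz.
54 MHz mod fs = 11 MHz.
11 MHz ≤ fs/2 = 21.5 MHz, appears at 11 MHz.
140 MHz mod fs = 11 MHz.
11 MHz ≤ fs/2 = 21.5 MHz, appears at 11 MHz.
54 MHz and 140 MHz both map to 11 MHz.

54 MHz, 140 MHz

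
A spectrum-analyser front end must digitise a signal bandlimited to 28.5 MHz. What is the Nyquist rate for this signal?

Nyquist rate = 2 × 28.5 MHz = 57 MHz.

57 MHz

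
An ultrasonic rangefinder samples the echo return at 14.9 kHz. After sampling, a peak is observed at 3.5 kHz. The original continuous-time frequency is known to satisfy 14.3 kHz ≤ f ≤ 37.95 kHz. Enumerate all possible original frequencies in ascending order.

Frequencies that alias to 3.5 kHz are k·fs ± 3.5 kHz for integer k ≥ 0.
k=0: 3.5 kHz.
k=1: 11.4 kHz, 18.4 kHz.
k=2: 26.3 kHz, 33.3 kHz.
k=3: 41.2 kHz, 48.2 kHz.
Within [14.3 kHz, 37.95 kHz]: 18.4 kHz, 26.3 kHz, 33.3 kHz.

18.4 kHz, 26.3 kHz, 33.3 kHz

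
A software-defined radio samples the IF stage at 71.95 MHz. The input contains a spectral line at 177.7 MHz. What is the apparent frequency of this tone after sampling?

33.8 MHz

177.7 MHz mod fs = 33.8 MHz.
33.8 MHz ≤ fs/2 = 35.975 MHz, appears at 33.8 MHz.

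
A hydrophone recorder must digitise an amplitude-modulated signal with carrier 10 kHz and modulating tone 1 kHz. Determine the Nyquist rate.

22 kHz

AM sidebands sit at fc ± fm = 9 kHz and 11 kHz.
Highest-frequency component: 11 kHz.
Nyquist rate = 2 × 11 kHz = 22 kHz.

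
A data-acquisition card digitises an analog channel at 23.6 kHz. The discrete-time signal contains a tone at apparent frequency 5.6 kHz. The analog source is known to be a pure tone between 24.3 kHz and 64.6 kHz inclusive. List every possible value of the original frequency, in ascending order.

Frequencies that alias to 5.6 kHz are k·fs ± 5.6 kHz for integer k ≥ 0.
k=0: 5.6 kHz.
k=1: 18 kHz, 29.2 kHz.
k=2: 41.6 kHz, 52.8 kHz.
k=3: 65.2 kHz, 76.4 kHz.
Within [24.3 kHz, 64.6 kHz]: 29.2 kHz, 41.6 kHz, 52.8 kHz.

29.2 kHz, 41.6 kHz, 52.8 kHz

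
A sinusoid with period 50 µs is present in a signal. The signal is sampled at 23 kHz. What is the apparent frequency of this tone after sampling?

3 kHz

T = 50 µs → f = 1/T = 20 kHz.
20 kHz > fs/2 = 11.5 kHz, folds to fs − 20 kHz = 3 kHz.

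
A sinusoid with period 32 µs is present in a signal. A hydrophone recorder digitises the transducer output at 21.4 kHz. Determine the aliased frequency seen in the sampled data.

T = 32 µs → f = 1/T = 31.25 kHz.
31.25 kHz mod fs = 9.85 kHz.
9.85 kHz ≤ fs/2 = 10.7 kHz, appears at 9.85 kHz.

9.85 kHz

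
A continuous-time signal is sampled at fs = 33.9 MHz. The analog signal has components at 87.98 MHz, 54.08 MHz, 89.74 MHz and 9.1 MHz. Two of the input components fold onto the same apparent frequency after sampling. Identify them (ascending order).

54.08 MHz, 87.98 MHz

fs/2 = 16.95 MHz.
87.98 MHz mod fs = 20.18 MHz.
20.18 MHz > fs/2 = 16.95 MHz, folds to fs − 20.18 MHz = 13.72 MHz.
54.08 MHz mod fs = 20.18 MHz.
20.18 MHz > fs/2 = 16.95 MHz, folds to fs − 20.18 MHz = 13.72 MHz.
89.74 MHz mod fs = 21.94 MHz.
21.94 MHz > fs/2 = 16.95 MHz, folds to fs − 21.94 MHz = 11.96 MHz.
9.1 MHz ≤ fs/2 = 16.95 MHz, passes unchanged.
54.08 MHz and 87.98 MHz both map to 13.72 MHz.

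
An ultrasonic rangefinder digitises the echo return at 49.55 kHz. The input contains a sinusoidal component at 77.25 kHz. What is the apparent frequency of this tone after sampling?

21.85 kHz

77.25 kHz mod fs = 27.7 kHz.
27.7 kHz > fs/2 = 24.775 kHz, folds to fs − 27.7 kHz = 21.85 kHz.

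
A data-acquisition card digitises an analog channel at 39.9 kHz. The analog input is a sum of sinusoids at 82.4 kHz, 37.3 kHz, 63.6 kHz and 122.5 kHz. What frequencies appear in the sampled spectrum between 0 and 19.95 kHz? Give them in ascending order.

2.6 kHz, 2.8 kHz, 16.2 kHz

fs/2 = 19.95 kHz.
82.4 kHz mod fs = 2.6 kHz.
2.6 kHz ≤ fs/2 = 19.95 kHz, appears at 2.6 kHz.
37.3 kHz > fs/2 = 19.95 kHz, folds to fs − 37.3 kHz = 2.6 kHz.
63.6 kHz mod fs = 23.7 kHz.
23.7 kHz > fs/2 = 19.95 kHz, folds to fs − 23.7 kHz = 16.2 kHz.
122.5 kHz mod fs = 2.8 kHz.
2.8 kHz ≤ fs/2 = 19.95 kHz, appears at 2.8 kHz.
Distinct values: {2.6 kHz, 2.8 kHz, 16.2 kHz}.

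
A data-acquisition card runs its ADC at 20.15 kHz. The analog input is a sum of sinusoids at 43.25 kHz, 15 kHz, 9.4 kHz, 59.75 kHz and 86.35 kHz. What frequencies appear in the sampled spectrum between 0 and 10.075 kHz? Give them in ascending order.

0.7 kHz, 2.95 kHz, 5.15 kHz, 5.75 kHz, 9.4 kHz

fs/2 = 10.075 kHz.
43.25 kHz mod fs = 2.95 kHz.
2.95 kHz ≤ fs/2 = 10.075 kHz, appears at 2.95 kHz.
15 kHz > fs/2 = 10.075 kHz, folds to fs − 15 kHz = 5.15 kHz.
9.4 kHz ≤ fs/2 = 10.075 kHz, passes unchanged.
59.75 kHz mod fs = 19.45 kHz.
19.45 kHz > fs/2 = 10.075 kHz, folds to fs − 19.45 kHz = 0.7 kHz.
86.35 kHz mod fs = 5.75 kHz.
5.75 kHz ≤ fs/2 = 10.075 kHz, appears at 5.75 kHz.
Distinct values: {0.7 kHz, 2.95 kHz, 5.15 kHz, 5.75 kHz, 9.4 kHz}.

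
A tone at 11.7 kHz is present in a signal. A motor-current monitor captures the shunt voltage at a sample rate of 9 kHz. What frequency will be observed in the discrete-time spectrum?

11.7 kHz mod fs = 2.7 kHz.
2.7 kHz ≤ fs/2 = 4.5 kHz, appears at 2.7 kHz.

2.7 kHz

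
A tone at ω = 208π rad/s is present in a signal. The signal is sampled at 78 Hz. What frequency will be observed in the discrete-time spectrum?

ω = 208π rad/s → f = ω/(2π) = 104 Hz.
104 Hz mod fs = 26 Hz.
26 Hz ≤ fs/2 = 39 Hz, appears at 26 Hz.

26 Hz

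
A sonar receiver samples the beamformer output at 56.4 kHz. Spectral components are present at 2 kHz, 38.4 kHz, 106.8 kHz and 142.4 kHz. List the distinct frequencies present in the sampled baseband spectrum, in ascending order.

fs/2 = 28.2 kHz.
2 kHz ≤ fs/2 = 28.2 kHz, passes unchanged.
38.4 kHz > fs/2 = 28.2 kHz, folds to fs − 38.4 kHz = 18 kHz.
106.8 kHz mod fs = 50.4 kHz.
50.4 kHz > fs/2 = 28.2 kHz, folds to fs − 50.4 kHz = 6 kHz.
142.4 kHz mod fs = 29.6 kHz.
29.6 kHz > fs/2 = 28.2 kHz, folds to fs − 29.6 kHz = 26.8 kHz.
Distinct values: {2 kHz, 6 kHz, 18 kHz, 26.8 kHz}.

2 kHz, 6 kHz, 18 kHz, 26.8 kHz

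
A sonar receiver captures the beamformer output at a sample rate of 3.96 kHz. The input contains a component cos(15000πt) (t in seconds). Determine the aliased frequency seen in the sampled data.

ω = 15000π rad/s → f = ω/(2π) = 7500 Hz = 7.5 kHz.
7.5 kHz mod fs = 3.54 kHz.
3.54 kHz > fs/2 = 1.98 kHz, folds to fs − 3.54 kHz = 0.42 kHz.

0.42 kHz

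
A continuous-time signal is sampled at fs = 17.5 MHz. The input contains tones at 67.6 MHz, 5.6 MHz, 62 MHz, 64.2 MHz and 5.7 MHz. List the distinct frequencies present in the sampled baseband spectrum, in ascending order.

2.4 MHz, 5.6 MHz, 5.7 MHz, 5.8 MHz, 8 MHz

fs/2 = 8.75 MHz.
67.6 MHz mod fs = 15.1 MHz.
15.1 MHz > fs/2 = 8.75 MHz, folds to fs − 15.1 MHz = 2.4 MHz.
5.6 MHz ≤ fs/2 = 8.75 MHz, passes unchanged.
62 MHz mod fs = 9.5 MHz.
9.5 MHz > fs/2 = 8.75 MHz, folds to fs − 9.5 MHz = 8 MHz.
64.2 MHz mod fs = 11.7 MHz.
11.7 MHz > fs/2 = 8.75 MHz, folds to fs − 11.7 MHz = 5.8 MHz.
5.7 MHz ≤ fs/2 = 8.75 MHz, passes unchanged.
Distinct values: {2.4 MHz, 5.6 MHz, 5.7 MHz, 5.8 MHz, 8 MHz}.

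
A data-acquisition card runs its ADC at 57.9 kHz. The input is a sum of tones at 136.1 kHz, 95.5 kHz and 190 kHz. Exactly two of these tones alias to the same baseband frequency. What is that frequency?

fs/2 = 28.95 kHz.
136.1 kHz mod fs = 20.3 kHz.
20.3 kHz ≤ fs/2 = 28.95 kHz, appears at 20.3 kHz.
95.5 kHz mod fs = 37.6 kHz.
37.6 kHz > fs/2 = 28.95 kHz, folds to fs − 37.6 kHz = 20.3 kHz.
190 kHz mod fs = 16.3 kHz.
16.3 kHz ≤ fs/2 = 28.95 kHz, appears at 16.3 kHz.
95.5 kHz and 136.1 kHz both map to 20.3 kHz.

20.3 kHz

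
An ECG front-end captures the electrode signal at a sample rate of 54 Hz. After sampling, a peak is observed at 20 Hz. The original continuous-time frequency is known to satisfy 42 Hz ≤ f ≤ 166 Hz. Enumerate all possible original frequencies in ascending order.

74 Hz, 88 Hz, 128 Hz, 142 Hz

Frequencies that alias to 20 Hz are k·fs ± 20 Hz for integer k ≥ 0.
k=0: 20 Hz.
k=1: 34 Hz, 74 Hz.
k=2: 88 Hz, 128 Hz.
k=3: 142 Hz, 182 Hz.
k=4: 196 Hz, 236 Hz.
Within [42 Hz, 166 Hz]: 74 Hz, 88 Hz, 128 Hz, 142 Hz.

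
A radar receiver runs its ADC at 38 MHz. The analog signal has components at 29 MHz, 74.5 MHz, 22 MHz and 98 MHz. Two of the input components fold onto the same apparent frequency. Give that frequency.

16 MHz

fs/2 = 19 MHz.
29 MHz > fs/2 = 19 MHz, folds to fs − 29 MHz = 9 MHz.
74.5 MHz mod fs = 36.5 MHz.
36.5 MHz > fs/2 = 19 MHz, folds to fs − 36.5 MHz = 1.5 MHz.
22 MHz > fs/2 = 19 MHz, folds to fs − 22 MHz = 16 MHz.
98 MHz mod fs = 22 MHz.
22 MHz > fs/2 = 19 MHz, folds to fs − 22 MHz = 16 MHz.
22 MHz and 98 MHz both map to 16 MHz.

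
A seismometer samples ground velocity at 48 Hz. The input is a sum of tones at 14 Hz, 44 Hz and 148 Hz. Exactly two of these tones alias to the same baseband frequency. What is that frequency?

4 Hz

fs/2 = 24 Hz.
14 Hz ≤ fs/2 = 24 Hz, passes unchanged.
44 Hz > fs/2 = 24 Hz, folds to fs − 44 Hz = 4 Hz.
148 Hz mod fs = 4 Hz.
4 Hz ≤ fs/2 = 24 Hz, appears at 4 Hz.
44 Hz and 148 Hz both map to 4 Hz.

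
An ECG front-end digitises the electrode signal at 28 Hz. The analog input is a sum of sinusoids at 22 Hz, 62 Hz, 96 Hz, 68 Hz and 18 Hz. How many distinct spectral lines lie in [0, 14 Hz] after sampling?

fs/2 = 14 Hz.
22 Hz > fs/2 = 14 Hz, folds to fs − 22 Hz = 6 Hz.
62 Hz mod fs = 6 Hz.
6 Hz ≤ fs/2 = 14 Hz, appears at 6 Hz.
96 Hz mod fs = 12 Hz.
12 Hz ≤ fs/2 = 14 Hz, appears at 12 Hz.
68 Hz mod fs = 12 Hz.
12 Hz ≤ fs/2 = 14 Hz, appears at 12 Hz.
18 Hz > fs/2 = 14 Hz, folds to fs − 18 Hz = 10 Hz.
Distinct values: {6 Hz, 10 Hz, 12 Hz} → 3.

3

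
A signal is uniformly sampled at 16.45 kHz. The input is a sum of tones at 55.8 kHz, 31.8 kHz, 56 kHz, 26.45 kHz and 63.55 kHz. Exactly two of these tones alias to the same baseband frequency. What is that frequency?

6.45 kHz

fs/2 = 8.225 kHz.
55.8 kHz mod fs = 6.45 kHz.
6.45 kHz ≤ fs/2 = 8.225 kHz, appears at 6.45 kHz.
31.8 kHz mod fs = 15.35 kHz.
15.35 kHz > fs/2 = 8.225 kHz, folds to fs − 15.35 kHz = 1.1 kHz.
56 kHz mod fs = 6.65 kHz.
6.65 kHz ≤ fs/2 = 8.225 kHz, appears at 6.65 kHz.
26.45 kHz mod fs = 10 kHz.
10 kHz > fs/2 = 8.225 kHz, folds to fs − 10 kHz = 6.45 kHz.
63.55 kHz mod fs = 14.2 kHz.
14.2 kHz > fs/2 = 8.225 kHz, folds to fs − 14.2 kHz = 2.25 kHz.
26.45 kHz and 55.8 kHz both map to 6.45 kHz.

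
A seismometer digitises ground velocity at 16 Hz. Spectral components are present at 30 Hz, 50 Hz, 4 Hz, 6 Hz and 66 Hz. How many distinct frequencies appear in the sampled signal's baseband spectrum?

fs/2 = 8 Hz.
30 Hz mod fs = 14 Hz.
14 Hz > fs/2 = 8 Hz, folds to fs − 14 Hz = 2 Hz.
50 Hz mod fs = 2 Hz.
2 Hz ≤ fs/2 = 8 Hz, appears at 2 Hz.
4 Hz ≤ fs/2 = 8 Hz, passes unchanged.
6 Hz ≤ fs/2 = 8 Hz, passes unchanged.
66 Hz mod fs = 2 Hz.
2 Hz ≤ fs/2 = 8 Hz, appears at 2 Hz.
Distinct values: {2 Hz, 4 Hz, 6 Hz} → 3.

3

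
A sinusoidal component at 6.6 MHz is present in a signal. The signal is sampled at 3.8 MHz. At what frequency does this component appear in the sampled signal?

6.6 MHz mod fs = 2.8 MHz.
2.8 MHz > fs/2 = 1.9 MHz, folds to fs − 2.8 MHz = 1 MHz.

1 MHz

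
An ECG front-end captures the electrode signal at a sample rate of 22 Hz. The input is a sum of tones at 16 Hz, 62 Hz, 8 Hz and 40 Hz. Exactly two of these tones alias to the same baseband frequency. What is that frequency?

4 Hz

fs/2 = 11 Hz.
16 Hz > fs/2 = 11 Hz, folds to fs − 16 Hz = 6 Hz.
62 Hz mod fs = 18 Hz.
18 Hz > fs/2 = 11 Hz, folds to fs − 18 Hz = 4 Hz.
8 Hz ≤ fs/2 = 11 Hz, passes unchanged.
40 Hz mod fs = 18 Hz.
18 Hz > fs/2 = 11 Hz, folds to fs − 18 Hz = 4 Hz.
40 Hz and 62 Hz both map to 4 Hz.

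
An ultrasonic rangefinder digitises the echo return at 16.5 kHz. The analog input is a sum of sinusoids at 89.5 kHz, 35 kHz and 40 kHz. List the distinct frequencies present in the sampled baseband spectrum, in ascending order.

fs/2 = 8.25 kHz.
89.5 kHz mod fs = 7 kHz.
7 kHz ≤ fs/2 = 8.25 kHz, appears at 7 kHz.
35 kHz mod fs = 2 kHz.
2 kHz ≤ fs/2 = 8.25 kHz, appears at 2 kHz.
40 kHz mod fs = 7 kHz.
7 kHz ≤ fs/2 = 8.25 kHz, appears at 7 kHz.
Distinct values: {2 kHz, 7 kHz}.

2 kHz, 7 kHz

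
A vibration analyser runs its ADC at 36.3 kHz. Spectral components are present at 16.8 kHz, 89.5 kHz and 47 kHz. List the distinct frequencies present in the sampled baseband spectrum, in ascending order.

fs/2 = 18.15 kHz.
16.8 kHz ≤ fs/2 = 18.15 kHz, passes unchanged.
89.5 kHz mod fs = 16.9 kHz.
16.9 kHz ≤ fs/2 = 18.15 kHz, appears at 16.9 kHz.
47 kHz mod fs = 10.7 kHz.
10.7 kHz ≤ fs/2 = 18.15 kHz, appears at 10.7 kHz.
Distinct values: {10.7 kHz, 16.8 kHz, 16.9 kHz}.

10.7 kHz, 16.8 kHz, 16.9 kHz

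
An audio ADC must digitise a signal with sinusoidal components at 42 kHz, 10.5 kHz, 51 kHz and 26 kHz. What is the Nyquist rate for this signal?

102 kHz

Highest-frequency component: 51 kHz.
Nyquist rate = 2 × 51 kHz = 102 kHz.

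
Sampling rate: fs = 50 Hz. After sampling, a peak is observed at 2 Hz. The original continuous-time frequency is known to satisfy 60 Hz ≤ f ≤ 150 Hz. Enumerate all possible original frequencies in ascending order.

Frequencies that alias to 2 Hz are k·fs ± 2 Hz for integer k ≥ 0.
k=0: 2 Hz.
k=1: 48 Hz, 52 Hz.
k=2: 98 Hz, 102 Hz.
k=3: 148 Hz, 152 Hz.
k=4: 198 Hz, 202 Hz.
Within [60 Hz, 150 Hz]: 98 Hz, 102 Hz, 148 Hz.

98 Hz, 102 Hz, 148 Hz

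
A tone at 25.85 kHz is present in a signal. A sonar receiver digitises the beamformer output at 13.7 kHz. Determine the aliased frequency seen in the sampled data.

25.85 kHz mod fs = 12.15 kHz.
12.15 kHz > fs/2 = 6.85 kHz, folds to fs − 12.15 kHz = 1.55 kHz.

1.55 kHz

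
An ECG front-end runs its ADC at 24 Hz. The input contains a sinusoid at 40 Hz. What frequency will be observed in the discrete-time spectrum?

40 Hz mod fs = 16 Hz.
16 Hz > fs/2 = 12 Hz, folds to fs − 16 Hz = 8 Hz.

8 Hz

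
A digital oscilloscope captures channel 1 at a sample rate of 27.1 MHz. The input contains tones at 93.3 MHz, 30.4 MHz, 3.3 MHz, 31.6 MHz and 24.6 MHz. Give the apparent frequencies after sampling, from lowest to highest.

2.5 MHz, 3.3 MHz, 4.5 MHz, 12 MHz

fs/2 = 13.55 MHz.
93.3 MHz mod fs = 12 MHz.
12 MHz ≤ fs/2 = 13.55 MHz, appears at 12 MHz.
30.4 MHz mod fs = 3.3 MHz.
3.3 MHz ≤ fs/2 = 13.55 MHz, appears at 3.3 MHz.
3.3 MHz ≤ fs/2 = 13.55 MHz, passes unchanged.
31.6 MHz mod fs = 4.5 MHz.
4.5 MHz ≤ fs/2 = 13.55 MHz, appears at 4.5 MHz.
24.6 MHz > fs/2 = 13.55 MHz, folds to fs − 24.6 MHz = 2.5 MHz.
Distinct values: {2.5 MHz, 3.3 MHz, 4.5 MHz, 12 MHz}.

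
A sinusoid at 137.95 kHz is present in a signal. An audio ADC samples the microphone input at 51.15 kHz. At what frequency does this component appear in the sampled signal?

137.95 kHz mod fs = 35.65 kHz.
35.65 kHz > fs/2 = 25.575 kHz, folds to fs − 35.65 kHz = 15.5 kHz.

15.5 kHz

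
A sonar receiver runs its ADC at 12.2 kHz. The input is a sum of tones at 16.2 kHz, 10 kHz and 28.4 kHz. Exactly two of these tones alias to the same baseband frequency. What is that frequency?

fs/2 = 6.1 kHz.
16.2 kHz mod fs = 4 kHz.
4 kHz ≤ fs/2 = 6.1 kHz, appears at 4 kHz.
10 kHz > fs/2 = 6.1 kHz, folds to fs − 10 kHz = 2.2 kHz.
28.4 kHz mod fs = 4 kHz.
4 kHz ≤ fs/2 = 6.1 kHz, appears at 4 kHz.
16.2 kHz and 28.4 kHz both map to 4 kHz.

4 kHz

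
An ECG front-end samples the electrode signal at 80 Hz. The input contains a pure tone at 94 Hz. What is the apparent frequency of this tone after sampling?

94 Hz mod fs = 14 Hz.
14 Hz ≤ fs/2 = 40 Hz, appears at 14 Hz.

14 Hz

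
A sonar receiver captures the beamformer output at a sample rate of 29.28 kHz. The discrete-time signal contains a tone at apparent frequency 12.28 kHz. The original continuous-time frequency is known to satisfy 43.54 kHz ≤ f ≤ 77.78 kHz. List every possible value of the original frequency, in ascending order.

46.28 kHz, 70.84 kHz, 75.56 kHz

Frequencies that alias to 12.28 kHz are k·fs ± 12.28 kHz for integer k ≥ 0.
k=0: 12.28 kHz.
k=1: 17 kHz, 41.56 kHz.
k=2: 46.28 kHz, 70.84 kHz.
k=3: 75.56 kHz, 100.12 kHz.
k=4: 104.84 kHz, 129.4 kHz.
Within [43.54 kHz, 77.78 kHz]: 46.28 kHz, 70.84 kHz, 75.56 kHz.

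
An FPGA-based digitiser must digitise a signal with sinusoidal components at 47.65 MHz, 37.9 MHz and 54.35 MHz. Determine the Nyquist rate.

108.7 MHz

Highest-frequency component: 54.35 MHz.
Nyquist rate = 2 × 54.35 MHz = 108.7 MHz.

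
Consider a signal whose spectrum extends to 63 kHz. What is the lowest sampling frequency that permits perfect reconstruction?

126 kHz

Nyquist rate = 2 × 63 kHz = 126 kHz.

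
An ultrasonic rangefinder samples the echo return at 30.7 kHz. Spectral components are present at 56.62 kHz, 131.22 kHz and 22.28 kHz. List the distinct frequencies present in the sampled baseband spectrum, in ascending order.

4.78 kHz, 8.42 kHz

fs/2 = 15.35 kHz.
56.62 kHz mod fs = 25.92 kHz.
25.92 kHz > fs/2 = 15.35 kHz, folds to fs − 25.92 kHz = 4.78 kHz.
131.22 kHz mod fs = 8.42 kHz.
8.42 kHz ≤ fs/2 = 15.35 kHz, appears at 8.42 kHz.
22.28 kHz > fs/2 = 15.35 kHz, folds to fs − 22.28 kHz = 8.42 kHz.
Distinct values: {4.78 kHz, 8.42 kHz}.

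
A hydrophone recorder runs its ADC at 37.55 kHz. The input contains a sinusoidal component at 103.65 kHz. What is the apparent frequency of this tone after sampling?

103.65 kHz mod fs = 28.55 kHz.
28.55 kHz > fs/2 = 18.775 kHz, folds to fs − 28.55 kHz = 9 kHz.

9 kHz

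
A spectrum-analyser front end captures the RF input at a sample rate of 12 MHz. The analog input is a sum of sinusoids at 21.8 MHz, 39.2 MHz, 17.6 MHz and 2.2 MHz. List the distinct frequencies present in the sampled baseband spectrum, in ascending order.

2.2 MHz, 3.2 MHz, 5.6 MHz

fs/2 = 6 MHz.
21.8 MHz mod fs = 9.8 MHz.
9.8 MHz > fs/2 = 6 MHz, folds to fs − 9.8 MHz = 2.2 MHz.
39.2 MHz mod fs = 3.2 MHz.
3.2 MHz ≤ fs/2 = 6 MHz, appears at 3.2 MHz.
17.6 MHz mod fs = 5.6 MHz.
5.6 MHz ≤ fs/2 = 6 MHz, appears at 5.6 MHz.
2.2 MHz ≤ fs/2 = 6 MHz, passes unchanged.
Distinct values: {2.2 MHz, 3.2 MHz, 5.6 MHz}.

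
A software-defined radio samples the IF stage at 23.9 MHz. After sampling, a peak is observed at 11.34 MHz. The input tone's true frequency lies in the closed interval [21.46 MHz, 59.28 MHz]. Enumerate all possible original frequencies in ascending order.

Frequencies that alias to 11.34 MHz are k·fs ± 11.34 MHz for integer k ≥ 0.
k=0: 11.34 MHz.
k=1: 12.56 MHz, 35.24 MHz.
k=2: 36.46 MHz, 59.14 MHz.
k=3: 60.36 MHz, 83.04 MHz.
Within [21.46 MHz, 59.28 MHz]: 35.24 MHz, 36.46 MHz, 59.14 MHz.

35.24 MHz, 36.46 MHz, 59.14 MHz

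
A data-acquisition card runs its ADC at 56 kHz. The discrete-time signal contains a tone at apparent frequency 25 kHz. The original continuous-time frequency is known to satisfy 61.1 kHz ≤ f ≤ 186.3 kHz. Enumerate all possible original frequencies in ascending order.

81 kHz, 87 kHz, 137 kHz, 143 kHz

Frequencies that alias to 25 kHz are k·fs ± 25 kHz for integer k ≥ 0.
k=0: 25 kHz.
k=1: 31 kHz, 81 kHz.
k=2: 87 kHz, 137 kHz.
k=3: 143 kHz, 193 kHz.
k=4: 199 kHz, 249 kHz.
Within [61.1 kHz, 186.3 kHz]: 81 kHz, 87 kHz, 137 kHz, 143 kHz.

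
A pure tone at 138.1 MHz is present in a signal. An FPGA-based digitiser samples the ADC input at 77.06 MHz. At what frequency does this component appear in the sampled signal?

138.1 MHz mod fs = 61.04 MHz.
61.04 MHz > fs/2 = 38.53 MHz, folds to fs − 61.04 MHz = 16.02 MHz.

16.02 MHz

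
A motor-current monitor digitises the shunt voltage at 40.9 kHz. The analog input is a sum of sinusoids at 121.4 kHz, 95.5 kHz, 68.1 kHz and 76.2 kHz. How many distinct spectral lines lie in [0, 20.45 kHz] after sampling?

3

fs/2 = 20.45 kHz.
121.4 kHz mod fs = 39.6 kHz.
39.6 kHz > fs/2 = 20.45 kHz, folds to fs − 39.6 kHz = 1.3 kHz.
95.5 kHz mod fs = 13.7 kHz.
13.7 kHz ≤ fs/2 = 20.45 kHz, appears at 13.7 kHz.
68.1 kHz mod fs = 27.2 kHz.
27.2 kHz > fs/2 = 20.45 kHz, folds to fs − 27.2 kHz = 13.7 kHz.
76.2 kHz mod fs = 35.3 kHz.
35.3 kHz > fs/2 = 20.45 kHz, folds to fs − 35.3 kHz = 5.6 kHz.
Distinct values: {1.3 kHz, 5.6 kHz, 13.7 kHz} → 3.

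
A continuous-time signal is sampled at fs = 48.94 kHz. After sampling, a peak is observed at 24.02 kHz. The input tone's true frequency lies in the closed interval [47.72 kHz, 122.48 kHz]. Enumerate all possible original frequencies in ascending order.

Frequencies that alias to 24.02 kHz are k·fs ± 24.02 kHz for integer k ≥ 0.
k=0: 24.02 kHz.
k=1: 24.92 kHz, 72.96 kHz.
k=2: 73.86 kHz, 121.9 kHz.
k=3: 122.8 kHz, 170.84 kHz.
Within [47.72 kHz, 122.48 kHz]: 72.96 kHz, 73.86 kHz, 121.9 kHz.

72.96 kHz, 73.86 kHz, 121.9 kHz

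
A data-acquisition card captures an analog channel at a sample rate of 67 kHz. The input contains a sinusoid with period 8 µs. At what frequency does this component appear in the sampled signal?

9 kHz

T = 8 µs → f = 1/T = 125 kHz.
125 kHz mod fs = 58 kHz.
58 kHz > fs/2 = 33.5 kHz, folds to fs − 58 kHz = 9 kHz.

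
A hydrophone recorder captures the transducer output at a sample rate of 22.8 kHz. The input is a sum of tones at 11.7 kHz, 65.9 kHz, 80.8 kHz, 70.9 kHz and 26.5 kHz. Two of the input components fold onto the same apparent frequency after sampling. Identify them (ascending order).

fs/2 = 11.4 kHz.
11.7 kHz > fs/2 = 11.4 kHz, folds to fs − 11.7 kHz = 11.1 kHz.
65.9 kHz mod fs = 20.3 kHz.
20.3 kHz > fs/2 = 11.4 kHz, folds to fs − 20.3 kHz = 2.5 kHz.
80.8 kHz mod fs = 12.4 kHz.
12.4 kHz > fs/2 = 11.4 kHz, folds to fs − 12.4 kHz = 10.4 kHz.
70.9 kHz mod fs = 2.5 kHz.
2.5 kHz ≤ fs/2 = 11.4 kHz, appears at 2.5 kHz.
26.5 kHz mod fs = 3.7 kHz.
3.7 kHz ≤ fs/2 = 11.4 kHz, appears at 3.7 kHz.
65.9 kHz and 70.9 kHz both map to 2.5 kHz.

65.9 kHz, 70.9 kHz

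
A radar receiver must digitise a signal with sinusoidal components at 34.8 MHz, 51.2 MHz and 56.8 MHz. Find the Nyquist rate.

Highest-frequency component: 56.8 MHz.
Nyquist rate = 2 × 56.8 MHz = 113.6 MHz.

113.6 MHz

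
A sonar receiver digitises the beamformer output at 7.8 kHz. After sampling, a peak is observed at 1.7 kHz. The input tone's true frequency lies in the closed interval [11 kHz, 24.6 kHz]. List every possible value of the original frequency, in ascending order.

13.9 kHz, 17.3 kHz, 21.7 kHz

Frequencies that alias to 1.7 kHz are k·fs ± 1.7 kHz for integer k ≥ 0.
k=0: 1.7 kHz.
k=1: 6.1 kHz, 9.5 kHz.
k=2: 13.9 kHz, 17.3 kHz.
k=3: 21.7 kHz, 25.1 kHz.
k=4: 29.5 kHz, 32.9 kHz.
Within [11 kHz, 24.6 kHz]: 13.9 kHz, 17.3 kHz, 21.7 kHz.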